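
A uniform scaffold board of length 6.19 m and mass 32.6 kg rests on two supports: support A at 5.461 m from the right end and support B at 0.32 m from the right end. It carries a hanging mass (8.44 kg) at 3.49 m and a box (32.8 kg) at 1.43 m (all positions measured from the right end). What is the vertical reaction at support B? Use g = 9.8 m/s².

Choose support A as the axis so its reaction then has zero moment arm.
Beam weight: 32.6 × 9.8 = 319.5 N down at 3.095 m → arm 2.366 m, τ = 319.5 × 2.366 = 755.9 N·m clockwise.
Hanging mass: 8.44 × 9.8 = 82.71 N down at 3.49 m → arm 1.971 m, τ = 82.71 × 1.971 = 163 N·m clockwise.
Box: 32.8 × 9.8 = 321.4 N down at 1.43 m → arm 4.031 m, τ = 321.4 × 4.031 = 1296 N·m clockwise.
Net load moment about support A = 2215 N·m clockwise.
Reaction R at support B is upward at 0.32 m, arm 5.141 m → moment R × 5.141 counterclockwise.
Στ = 0 ⇒ R × 5.141 = 2215 ⇒ R = 431 N.

R_B ≈ 431 N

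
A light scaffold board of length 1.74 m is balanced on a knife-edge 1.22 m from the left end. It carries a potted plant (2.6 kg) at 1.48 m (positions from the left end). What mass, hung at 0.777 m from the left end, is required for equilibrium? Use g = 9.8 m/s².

About the knife-edge (at 1.22 m from the left end):
Potted plant: 2.6 × 9.8 = 25.48 N down at 1.48 m → arm 0.26 m, τ = 25.48 × 0.26 = 6.625 N·m clockwise.
Net moment of known loads = 6.625 N·m clockwise.
An unknown mass m at 0.777 m has arm 0.443 m; its moment is m·g·0.443 counterclockwise.
For rotational equilibrium, m × 9.8 × 0.443 = 6.625, so m = 6.625 / (9.8 × 0.443) = 1.53 kg.

m ≈ 1.53 kg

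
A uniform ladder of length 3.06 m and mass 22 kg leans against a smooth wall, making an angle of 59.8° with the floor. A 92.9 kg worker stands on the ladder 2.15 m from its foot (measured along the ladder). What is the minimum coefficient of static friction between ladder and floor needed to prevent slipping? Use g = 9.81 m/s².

μ_min ≈ 0.386

About the foot of the ladder:
Ladder weight 22×9.81 = 215.8 N acts at 1.53 m along the ladder; its horizontal arm is 1.53·cos59.8° = 0.7696 m → τ = 166.1 N·m clockwise.
Worker: 92.9×9.81 = 911.3 N at 2.15 m → arm 1.081 m → τ = 985.1 N·m clockwise.
Wall normal N acts horizontally at the top; its moment arm is the height L sinθ = 3.06·sin59.8° = 2.645 m, counterclockwise.
Balancing moments: N × 2.645 = 1151, giving N = 435.2 N.
ΣFx = 0 ⇒ f = N_wall = 435.2 N. ΣFy = 0 ⇒ N_floor = 1127 N.
μ_min = f / N_floor = 435.2 / 1127 = 0.386.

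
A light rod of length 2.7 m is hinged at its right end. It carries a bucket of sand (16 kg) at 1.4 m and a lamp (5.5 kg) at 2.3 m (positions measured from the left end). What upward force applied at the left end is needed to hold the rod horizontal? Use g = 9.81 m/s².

F ≈ 83.6 N

Take moments about the right end.
Bucket of sand: 16 × 9.81 = 157 N down at 1.4 m → arm 1.3 m, τ = 157 × 1.3 = 204.1 N·m counterclockwise.
Lamp: 5.5 × 9.81 = 53.96 N down at 2.3 m → arm 0.4 m, τ = 53.96 × 0.4 = 21.58 N·m counterclockwise.
Net moment of the loads = 225.7 N·m counterclockwise.
The upward force F acts at the left end, arm 2.7 m, giving F × 2.7 clockwise.
Στ = 0 ⇒ F × 2.7 = 225.7 ⇒ F = 225.7 / 2.7 = 83.6 N.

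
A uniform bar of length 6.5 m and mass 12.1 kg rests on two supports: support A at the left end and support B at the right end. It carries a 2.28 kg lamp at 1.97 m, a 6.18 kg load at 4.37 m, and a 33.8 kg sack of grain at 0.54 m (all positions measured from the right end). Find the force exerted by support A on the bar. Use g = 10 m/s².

R_A ≈ 137 N

Sum moments about support B (its reaction then has zero moment arm).
Beam weight: 12.1 × 10 = 121 N down at 3.25 m → arm 3.25 m, τ = 121 × 3.25 = 393.2 N·m counterclockwise.
Lamp: 2.28 × 10 = 22.8 N down at 1.97 m → arm 1.97 m, τ = 22.8 × 1.97 = 44.92 N·m counterclockwise.
Load: 6.18 × 10 = 61.8 N down at 4.37 m → arm 4.37 m, τ = 61.8 × 4.37 = 270.1 N·m counterclockwise.
Sack of grain: 33.8 × 10 = 338 N down at 0.54 m → arm 0.54 m, τ = 338 × 0.54 = 182.5 N·m counterclockwise.
Net load moment about support B = 890.7 N·m counterclockwise.
Reaction R at support A is upward at 6.5 m, arm 6.5 m → moment R × 6.5 clockwise.
Setting net torque to zero: R × 6.5 = 890.7 → R = 137 N.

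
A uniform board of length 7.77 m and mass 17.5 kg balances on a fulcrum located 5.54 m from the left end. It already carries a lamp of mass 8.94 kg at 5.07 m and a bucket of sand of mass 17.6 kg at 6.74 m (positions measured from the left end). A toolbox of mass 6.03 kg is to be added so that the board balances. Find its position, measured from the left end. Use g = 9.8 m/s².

Take moments about the fulcrum (at 5.54 m from the left end).
Beam weight: 17.5 × 9.8 = 171.5 N down at 3.885 m → arm 1.655 m, τ = 171.5 × 1.655 = 283.8 N·m counterclockwise.
Lamp: 8.94 × 9.8 = 87.61 N down at 5.07 m → arm 0.47 m, τ = 87.61 × 0.47 = 41.18 N·m counterclockwise.
Bucket of sand: 17.6 × 9.8 = 172.5 N down at 6.74 m → arm 1.2 m, τ = 172.5 × 1.2 = 207 N·m clockwise.
Net moment of existing loads = 118 N·m counterclockwise.
The toolbox weighs 6.03 × 9.8 = 59.09 N and must supply an equal clockwise moment, so its lever arm about the fulcrum is 118 / 59.09 = 2 m.
That puts it at 5.54 + 2 = 7.54 m from the left end.

x ≈ 7.54 m from the left end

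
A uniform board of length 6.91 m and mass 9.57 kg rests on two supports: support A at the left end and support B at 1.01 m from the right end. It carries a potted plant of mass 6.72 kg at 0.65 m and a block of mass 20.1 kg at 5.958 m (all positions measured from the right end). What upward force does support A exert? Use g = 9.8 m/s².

Choose support B as the axis so its reaction then has zero moment arm.
Beam weight: 9.57 × 9.8 = 93.79 N down at 3.455 m → arm 2.445 m, τ = 93.79 × 2.445 = 229.3 N·m counterclockwise.
Potted plant: 6.72 × 9.8 = 65.86 N down at 0.65 m → arm 0.36 m, τ = 65.86 × 0.36 = 23.71 N·m clockwise.
Block: 20.1 × 9.8 = 197 N down at 5.958 m → arm 4.948 m, τ = 197 × 4.948 = 974.8 N·m counterclockwise.
Net load moment about support B = 1180 N·m counterclockwise.
Reaction R at support A is upward at 6.91 m, arm 5.9 m → moment R × 5.9 clockwise.
Setting net torque to zero: R × 5.9 = 1180 → R = 200 N.

R_A ≈ 200 N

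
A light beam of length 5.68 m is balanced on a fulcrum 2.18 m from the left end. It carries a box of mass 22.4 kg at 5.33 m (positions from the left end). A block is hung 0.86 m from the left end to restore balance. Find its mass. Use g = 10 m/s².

m ≈ 53.5 kg

Take moments about the fulcrum (at 2.18 m from the left end).
Box: 22.4 × 10 = 224 N down at 5.33 m → arm 3.15 m, τ = 224 × 3.15 = 705.6 N·m clockwise.
Net moment of known loads = 705.6 N·m clockwise.
An unknown mass m at 0.86 m has arm 1.32 m; its moment is m·g·1.32 counterclockwise.
For rotational equilibrium, m × 10 × 1.32 = 705.6, so m = 705.6 / (10 × 1.32) = 53.5 kg.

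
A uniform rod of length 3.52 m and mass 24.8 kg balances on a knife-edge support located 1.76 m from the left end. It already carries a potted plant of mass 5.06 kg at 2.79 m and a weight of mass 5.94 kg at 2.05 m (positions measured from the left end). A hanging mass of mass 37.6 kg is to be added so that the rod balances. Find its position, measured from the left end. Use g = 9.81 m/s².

Sum moments about the knife-edge support (at 1.76 m from the left end) (the support reaction has zero arm there).
Beam weight: acts at the knife-edge support, moment arm 0 → no torque.
Potted plant: 5.06 × 9.81 = 49.64 N down at 2.79 m → arm 1.03 m, τ = 49.64 × 1.03 = 51.13 N·m clockwise.
Weight: 5.94 × 9.81 = 58.27 N down at 2.05 m → arm 0.29 m, τ = 58.27 × 0.29 = 16.9 N·m clockwise.
Net moment of existing loads = 68.03 N·m clockwise.
The hanging mass weighs 37.6 × 9.81 = 368.9 N and must supply an equal counterclockwise moment, so its lever arm about the knife-edge support is 68.03 / 368.9 = 0.184 m.
That puts it at 1.76 − 0.184 = 1.58 m from the left end.

x ≈ 1.58 m from the left end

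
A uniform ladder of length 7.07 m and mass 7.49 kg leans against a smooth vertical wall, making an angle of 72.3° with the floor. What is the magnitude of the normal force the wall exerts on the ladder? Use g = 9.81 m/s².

Sum moments about the foot of the ladder (the floor normal and friction both act there and drop out).
Ladder weight 7.49×9.81 = 73.48 N acts at 3.535 m along the ladder; its horizontal arm is 3.535·cos72.3° = 1.075 m → τ = 78.99 N·m clockwise.
Wall normal N acts horizontally at the top; its moment arm is the height L sinθ = 7.07·sin72.3° = 6.735 m, counterclockwise.
For rotational equilibrium, N × 6.735 = 78.99, so N = 11.7 N.

N_wall ≈ 11.7 N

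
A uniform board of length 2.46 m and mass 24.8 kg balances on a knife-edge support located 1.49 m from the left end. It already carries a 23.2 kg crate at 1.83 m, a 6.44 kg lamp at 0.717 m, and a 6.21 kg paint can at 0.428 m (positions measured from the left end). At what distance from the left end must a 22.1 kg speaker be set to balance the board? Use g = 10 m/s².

x ≈ 1.95 m from the left end

Take moments about the knife-edge support (at 1.49 m from the left end).
Beam weight: 24.8 × 10 = 248 N down at 1.23 m → arm 0.26 m, τ = 248 × 0.26 = 64.48 N·m counterclockwise.
Crate: 23.2 × 10 = 232 N down at 1.83 m → arm 0.34 m, τ = 232 × 0.34 = 78.88 N·m clockwise.
Lamp: 6.44 × 10 = 64.4 N down at 0.717 m → arm 0.773 m, τ = 64.4 × 0.773 = 49.78 N·m counterclockwise.
Paint can: 6.21 × 10 = 62.1 N down at 0.428 m → arm 1.062 m, τ = 62.1 × 1.062 = 65.95 N·m counterclockwise.
Net moment of existing loads = 101.3 N·m counterclockwise.
The speaker weighs 22.1 × 10 = 221 N and must supply an equal clockwise moment, so its lever arm about the knife-edge support is 101.3 / 221 = 0.458 m.
That puts it at 1.49 + 0.458 = 1.95 m from the left end.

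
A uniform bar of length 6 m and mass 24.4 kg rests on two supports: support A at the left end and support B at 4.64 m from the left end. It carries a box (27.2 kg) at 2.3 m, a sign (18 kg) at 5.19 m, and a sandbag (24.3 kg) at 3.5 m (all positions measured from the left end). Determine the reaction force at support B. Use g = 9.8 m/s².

About support A:
Beam weight: 24.4 × 9.8 = 239.1 N down at 3 m → arm 3 m, τ = 239.1 × 3 = 717.3 N·m clockwise.
Box: 27.2 × 9.8 = 266.6 N down at 2.3 m → arm 2.3 m, τ = 266.6 × 2.3 = 613.2 N·m clockwise.
Sign: 18 × 9.8 = 176.4 N down at 5.19 m → arm 5.19 m, τ = 176.4 × 5.19 = 915.5 N·m clockwise.
Sandbag: 24.3 × 9.8 = 238.1 N down at 3.5 m → arm 3.5 m, τ = 238.1 × 3.5 = 833.4 N·m clockwise.
Net load moment about support A = 3079 N·m clockwise.
Reaction R at support B is upward at 4.64 m, arm 4.64 m → moment R × 4.64 counterclockwise.
Setting net torque to zero: R × 4.64 = 3079 → R = 664 N.

R_B ≈ 664 N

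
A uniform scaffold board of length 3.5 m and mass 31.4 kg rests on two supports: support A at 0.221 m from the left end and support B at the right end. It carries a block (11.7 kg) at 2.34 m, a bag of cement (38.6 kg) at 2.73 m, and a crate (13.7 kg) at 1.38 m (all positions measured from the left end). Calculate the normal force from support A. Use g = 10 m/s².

Choose support B as the axis so its reaction then has zero moment arm.
Beam weight: 31.4 × 10 = 314 N down at 1.75 m → arm 1.75 m, τ = 314 × 1.75 = 549.5 N·m counterclockwise.
Block: 11.7 × 10 = 117 N down at 2.34 m → arm 1.16 m, τ = 117 × 1.16 = 135.7 N·m counterclockwise.
Bag of cement: 38.6 × 10 = 386 N down at 2.73 m → arm 0.77 m, τ = 386 × 0.77 = 297.2 N·m counterclockwise.
Crate: 13.7 × 10 = 137 N down at 1.38 m → arm 2.12 m, τ = 137 × 2.12 = 290.4 N·m counterclockwise.
Net load moment about support B = 1273 N·m counterclockwise.
Reaction R at support A is upward at 0.221 m, arm 3.279 m → moment R × 3.279 clockwise.
Setting net torque to zero: R × 3.279 = 1273 → R = 388 N.

R_A ≈ 388 N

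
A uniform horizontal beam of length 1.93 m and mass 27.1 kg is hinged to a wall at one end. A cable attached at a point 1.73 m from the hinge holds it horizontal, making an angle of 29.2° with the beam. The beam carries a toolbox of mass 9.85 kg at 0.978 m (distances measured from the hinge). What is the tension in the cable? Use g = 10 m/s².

Sum moments about the hinge (the unknown hinge reaction has zero arm there).
Beam weight: 27.1 × 10 = 271 N down at 0.965 m → arm 0.965 m, τ = 271 × 0.965 = 261.5 N·m clockwise.
Toolbox: 9.85 × 10 = 98.5 N down at 0.978 m → arm 0.978 m, τ = 98.5 × 0.978 = 96.33 N·m clockwise.
Total clockwise load moment = 357.8 N·m.
The cable tension T acts at 1.73 m; only its component perpendicular to the beam, T sinθ, produces torque. sin 29.2° = 0.4879.
Balancing moments: T × 1.73 × 0.4879 = 357.8, giving T = 357.8 / 0.8441 = 424 N.

T ≈ 424 N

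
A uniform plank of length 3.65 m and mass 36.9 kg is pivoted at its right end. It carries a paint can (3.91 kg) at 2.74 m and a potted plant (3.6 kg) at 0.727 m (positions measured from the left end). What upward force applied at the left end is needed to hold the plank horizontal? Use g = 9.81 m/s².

About the right end:
Beam weight: 36.9 × 9.81 = 362 N down at 1.825 m → arm 1.825 m, τ = 362 × 1.825 = 660.6 N·m counterclockwise.
Paint can: 3.91 × 9.81 = 38.36 N down at 2.74 m → arm 0.91 m, τ = 38.36 × 0.91 = 34.91 N·m counterclockwise.
Potted plant: 3.6 × 9.81 = 35.32 N down at 0.727 m → arm 2.923 m, τ = 35.32 × 2.923 = 103.2 N·m counterclockwise.
Net moment of the loads = 798.7 N·m counterclockwise.
The upward force F acts at the left end, arm 3.65 m, giving F × 3.65 clockwise.
Στ = 0 ⇒ F × 3.65 = 798.7 ⇒ F = 798.7 / 3.65 = 219 N.

F ≈ 219 N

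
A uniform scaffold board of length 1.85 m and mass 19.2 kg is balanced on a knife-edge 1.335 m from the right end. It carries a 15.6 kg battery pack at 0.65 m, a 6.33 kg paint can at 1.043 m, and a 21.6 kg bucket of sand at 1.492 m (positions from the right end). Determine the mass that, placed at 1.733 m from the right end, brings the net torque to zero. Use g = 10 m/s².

m ≈ 42.8 kg

Take moments about the knife-edge (at 1.335 m from the right end).
Beam weight: 19.2 × 10 = 192 N down at 0.925 m → arm 0.41 m, τ = 192 × 0.41 = 78.72 N·m clockwise.
Battery pack: 15.6 × 10 = 156 N down at 0.65 m → arm 0.685 m, τ = 156 × 0.685 = 106.9 N·m clockwise.
Paint can: 6.33 × 10 = 63.3 N down at 1.043 m → arm 0.292 m, τ = 63.3 × 0.292 = 18.48 N·m clockwise.
Bucket of sand: 21.6 × 10 = 216 N down at 1.492 m → arm 0.157 m, τ = 216 × 0.157 = 33.91 N·m counterclockwise.
Net moment of known loads = 170.2 N·m clockwise.
An unknown mass m at 1.733 m has arm 0.398 m; its moment is m·g·0.398 counterclockwise.
For rotational equilibrium, m × 10 × 0.398 = 170.2, so m = 170.2 / (10 × 0.398) = 42.8 kg.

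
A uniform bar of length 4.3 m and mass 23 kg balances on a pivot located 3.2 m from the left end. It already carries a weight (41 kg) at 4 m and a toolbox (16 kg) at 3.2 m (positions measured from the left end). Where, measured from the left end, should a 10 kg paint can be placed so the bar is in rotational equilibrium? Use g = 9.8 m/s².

Sum moments about the pivot (at 3.2 m from the left end) (the support reaction has zero arm there).
Beam weight: 23 × 9.8 = 225.4 N down at 2.15 m → arm 1.05 m, τ = 225.4 × 1.05 = 236.7 N·m counterclockwise.
Weight: 41 × 9.8 = 401.8 N down at 4 m → arm 0.8 m, τ = 401.8 × 0.8 = 321.4 N·m clockwise.
Toolbox: acts at the pivot, moment arm 0 → no torque.
Net moment of existing loads = 84.7 N·m clockwise.
The paint can weighs 10 × 9.8 = 98 N and must supply an equal counterclockwise moment, so its lever arm about the pivot is 84.7 / 98 = 0.864 m.
That puts it at 3.2 − 0.864 = 2.34 m from the left end.

x ≈ 2.34 m from the left end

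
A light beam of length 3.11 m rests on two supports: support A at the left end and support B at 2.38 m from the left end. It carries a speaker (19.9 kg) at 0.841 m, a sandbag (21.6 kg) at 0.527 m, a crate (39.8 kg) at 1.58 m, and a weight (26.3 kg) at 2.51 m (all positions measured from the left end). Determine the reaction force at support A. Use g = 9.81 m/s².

Taking torques about support B:
Speaker: 19.9 × 9.81 = 195.2 N down at 0.841 m → arm 1.539 m, τ = 195.2 × 1.539 = 300.4 N·m counterclockwise.
Sandbag: 21.6 × 9.81 = 211.9 N down at 0.527 m → arm 1.853 m, τ = 211.9 × 1.853 = 392.7 N·m counterclockwise.
Crate: 39.8 × 9.81 = 390.4 N down at 1.58 m → arm 0.8 m, τ = 390.4 × 0.8 = 312.3 N·m counterclockwise.
Weight: 26.3 × 9.81 = 258 N down at 2.51 m → arm 0.13 m, τ = 258 × 0.13 = 33.54 N·m clockwise.
Net load moment about support B = 971.9 N·m counterclockwise.
Reaction R at support A is upward at 0 m, arm 2.38 m → moment R × 2.38 clockwise.
Balancing moments: R × 2.38 = 971.9, giving R = 408 N.

R_A ≈ 408 N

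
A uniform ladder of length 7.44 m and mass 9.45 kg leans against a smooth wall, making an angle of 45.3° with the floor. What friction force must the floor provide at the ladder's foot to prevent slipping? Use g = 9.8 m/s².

f ≈ 45.8 N

Take moments about the foot of the ladder.
Ladder weight 9.45×9.8 = 92.61 N acts at 3.72 m along the ladder; its horizontal arm is 3.72·cos45.3° = 2.617 m → τ = 242.4 N·m clockwise.
Wall normal N acts horizontally at the top; its moment arm is the height L sinθ = 7.44·sin45.3° = 5.288 m, counterclockwise.
Στ = 0 ⇒ N × 5.288 = 242.4 ⇒ N = 45.8 N.
ΣFx = 0: friction at the foot balances the wall's push, so f = N_wall = 45.8 N.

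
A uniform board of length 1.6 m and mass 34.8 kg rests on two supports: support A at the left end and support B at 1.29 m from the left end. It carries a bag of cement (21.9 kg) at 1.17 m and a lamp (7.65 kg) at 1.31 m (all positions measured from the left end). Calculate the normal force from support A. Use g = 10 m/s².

Choose support B as the axis so its reaction then has zero moment arm.
Beam weight: 34.8 × 10 = 348 N down at 0.8 m → arm 0.49 m, τ = 348 × 0.49 = 170.5 N·m counterclockwise.
Bag of cement: 21.9 × 10 = 219 N down at 1.17 m → arm 0.12 m, τ = 219 × 0.12 = 26.28 N·m counterclockwise.
Lamp: 7.65 × 10 = 76.5 N down at 1.31 m → arm 0.02 m, τ = 76.5 × 0.02 = 1.53 N·m clockwise.
Net load moment about support B = 195.2 N·m counterclockwise.
Reaction R at support A is upward at 0 m, arm 1.29 m → moment R × 1.29 clockwise.
Στ = 0 ⇒ R × 1.29 = 195.2 ⇒ R = 151 N.

R_A ≈ 151 N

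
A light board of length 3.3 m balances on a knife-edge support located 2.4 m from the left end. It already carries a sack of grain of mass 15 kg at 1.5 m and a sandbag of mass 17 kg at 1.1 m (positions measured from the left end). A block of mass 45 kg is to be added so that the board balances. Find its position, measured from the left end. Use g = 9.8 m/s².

Take moments about the knife-edge support (at 2.4 m from the left end).
Sack of grain: 15 × 9.8 = 147 N down at 1.5 m → arm 0.9 m, τ = 147 × 0.9 = 132.3 N·m counterclockwise.
Sandbag: 17 × 9.8 = 166.6 N down at 1.1 m → arm 1.3 m, τ = 166.6 × 1.3 = 216.6 N·m counterclockwise.
Net moment of existing loads = 348.9 N·m counterclockwise.
The block weighs 45 × 9.8 = 441 N and must supply an equal clockwise moment, so its lever arm about the knife-edge support is 348.9 / 441 = 0.791 m.
That puts it at 2.4 + 0.791 = 3.19 m from the left end.

x ≈ 3.19 m from the left end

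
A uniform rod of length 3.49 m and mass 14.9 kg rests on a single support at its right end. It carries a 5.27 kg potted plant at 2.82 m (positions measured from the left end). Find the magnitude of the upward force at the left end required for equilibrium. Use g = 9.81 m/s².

Sum moments about the right end (the unknown pivot reaction has zero arm there).
Beam weight: 14.9 × 9.81 = 146.2 N down at 1.745 m → arm 1.745 m, τ = 146.2 × 1.745 = 255.1 N·m counterclockwise.
Potted plant: 5.27 × 9.81 = 51.7 N down at 2.82 m → arm 0.67 m, τ = 51.7 × 0.67 = 34.64 N·m counterclockwise.
Net moment of the loads = 289.7 N·m counterclockwise.
The upward force F acts at the left end, arm 3.49 m, giving F × 3.49 clockwise.
Setting net torque to zero: F × 3.49 = 289.7 → F = 289.7 / 3.49 = 83 N.

F ≈ 83 N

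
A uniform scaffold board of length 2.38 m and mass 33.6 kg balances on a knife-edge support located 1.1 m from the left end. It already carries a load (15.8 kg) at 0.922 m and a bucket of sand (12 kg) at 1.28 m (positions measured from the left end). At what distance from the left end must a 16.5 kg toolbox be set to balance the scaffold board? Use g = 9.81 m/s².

About the knife-edge support (at 1.1 m from the left end):
Beam weight: 33.6 × 9.81 = 329.6 N down at 1.19 m → arm 0.09 m, τ = 329.6 × 0.09 = 29.66 N·m clockwise.
Load: 15.8 × 9.81 = 155 N down at 0.922 m → arm 0.178 m, τ = 155 × 0.178 = 27.59 N·m counterclockwise.
Bucket of sand: 12 × 9.81 = 117.7 N down at 1.28 m → arm 0.18 m, τ = 117.7 × 0.18 = 21.19 N·m clockwise.
Net moment of existing loads = 23.26 N·m clockwise.
The toolbox weighs 16.5 × 9.81 = 161.9 N and must supply an equal counterclockwise moment, so its lever arm about the knife-edge support is 23.26 / 161.9 = 0.144 m.
That puts it at 1.1 − 0.144 = 0.956 m from the left end.

x ≈ 0.956 m from the left end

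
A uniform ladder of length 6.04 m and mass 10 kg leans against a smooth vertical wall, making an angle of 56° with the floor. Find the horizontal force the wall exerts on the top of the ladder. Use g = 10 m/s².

N_wall ≈ 33.7 N

About the foot of the ladder:
Ladder weight 10×10 = 100 N acts at 3.02 m along the ladder; its horizontal arm is 3.02·cos56° = 1.689 m → τ = 168.9 N·m clockwise.
Wall normal N acts horizontally at the top; its moment arm is the height L sinθ = 6.04·sin56° = 5.007 m, counterclockwise.
Στ = 0 ⇒ N × 5.007 = 168.9 ⇒ N = 33.7 N.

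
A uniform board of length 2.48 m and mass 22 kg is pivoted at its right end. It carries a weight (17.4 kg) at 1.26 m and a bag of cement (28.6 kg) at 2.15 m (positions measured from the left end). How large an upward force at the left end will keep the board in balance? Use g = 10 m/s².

F ≈ 234 N

Taking torques about the right end:
Beam weight: 22 × 10 = 220 N down at 1.24 m → arm 1.24 m, τ = 220 × 1.24 = 272.8 N·m counterclockwise.
Weight: 17.4 × 10 = 174 N down at 1.26 m → arm 1.22 m, τ = 174 × 1.22 = 212.3 N·m counterclockwise.
Bag of cement: 28.6 × 10 = 286 N down at 2.15 m → arm 0.33 m, τ = 286 × 0.33 = 94.38 N·m counterclockwise.
Net moment of the loads = 579.5 N·m counterclockwise.
The upward force F acts at the left end, arm 2.48 m, giving F × 2.48 clockwise.
Balancing moments: F × 2.48 = 579.5, giving F = 579.5 / 2.48 = 234 N.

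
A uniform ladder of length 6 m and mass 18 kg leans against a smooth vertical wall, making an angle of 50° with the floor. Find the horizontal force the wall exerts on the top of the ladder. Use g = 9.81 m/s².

Taking torques about the foot of the ladder:
Ladder weight 18×9.81 = 176.6 N acts at 3 m along the ladder; its horizontal arm is 3·cos50° = 1.928 m → τ = 340.5 N·m clockwise.
Wall normal N acts horizontally at the top; its moment arm is the height L sinθ = 6·sin50° = 4.596 m, counterclockwise.
Setting net torque to zero: N × 4.596 = 340.5 → N = 74.1 N.

N_wall ≈ 74.1 N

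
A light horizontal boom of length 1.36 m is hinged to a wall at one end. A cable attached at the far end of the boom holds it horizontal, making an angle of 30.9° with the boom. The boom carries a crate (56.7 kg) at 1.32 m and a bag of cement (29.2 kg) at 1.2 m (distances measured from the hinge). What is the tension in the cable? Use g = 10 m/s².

T ≈ 1570 N

Take moments about the hinge.
Crate: 56.7 × 10 = 567 N down at 1.32 m → arm 1.32 m, τ = 567 × 1.32 = 748.4 N·m clockwise.
Bag of cement: 29.2 × 10 = 292 N down at 1.2 m → arm 1.2 m, τ = 292 × 1.2 = 350.4 N·m clockwise.
Total clockwise load moment = 1099 N·m.
The cable tension T acts at 1.36 m; only its component perpendicular to the boom, T sinθ, produces torque. sin 30.9° = 0.5135.
For rotational equilibrium, T × 1.36 × 0.5135 = 1099, so T = 1099 / 0.6984 = 1570 N.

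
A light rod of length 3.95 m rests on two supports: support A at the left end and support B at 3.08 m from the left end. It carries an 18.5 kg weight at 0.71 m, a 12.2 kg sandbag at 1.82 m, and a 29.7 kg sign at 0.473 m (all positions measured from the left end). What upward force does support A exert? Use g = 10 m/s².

Choose support B as the axis so its reaction then has zero moment arm.
Weight: 18.5 × 10 = 185 N down at 0.71 m → arm 2.37 m, τ = 185 × 2.37 = 438.5 N·m counterclockwise.
Sandbag: 12.2 × 10 = 122 N down at 1.82 m → arm 1.26 m, τ = 122 × 1.26 = 153.7 N·m counterclockwise.
Sign: 29.7 × 10 = 297 N down at 0.473 m → arm 2.607 m, τ = 297 × 2.607 = 774.3 N·m counterclockwise.
Net load moment about support B = 1366 N·m counterclockwise.
Reaction R at support A is upward at 0 m, arm 3.08 m → moment R × 3.08 clockwise.
For rotational equilibrium, R × 3.08 = 1366, so R = 444 N.

R_A ≈ 444 N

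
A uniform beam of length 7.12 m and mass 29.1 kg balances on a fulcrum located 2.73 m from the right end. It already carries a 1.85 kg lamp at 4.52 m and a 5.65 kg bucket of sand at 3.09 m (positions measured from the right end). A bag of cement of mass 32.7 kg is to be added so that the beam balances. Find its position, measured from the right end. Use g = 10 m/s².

x ≈ 1.83 m from the right end

Sum moments about the fulcrum (at 2.73 m from the right end) (the support reaction has zero arm there).
Beam weight: 29.1 × 10 = 291 N down at 3.56 m → arm 0.83 m, τ = 291 × 0.83 = 241.5 N·m counterclockwise.
Lamp: 1.85 × 10 = 18.5 N down at 4.52 m → arm 1.79 m, τ = 18.5 × 1.79 = 33.12 N·m counterclockwise.
Bucket of sand: 5.65 × 10 = 56.5 N down at 3.09 m → arm 0.36 m, τ = 56.5 × 0.36 = 20.34 N·m counterclockwise.
Net moment of existing loads = 295 N·m counterclockwise.
The bag of cement weighs 32.7 × 10 = 327 N and must supply an equal clockwise moment, so its lever arm about the fulcrum is 295 / 327 = 0.902 m.
That puts it at 2.73 − 0.902 = 1.83 m from the right end.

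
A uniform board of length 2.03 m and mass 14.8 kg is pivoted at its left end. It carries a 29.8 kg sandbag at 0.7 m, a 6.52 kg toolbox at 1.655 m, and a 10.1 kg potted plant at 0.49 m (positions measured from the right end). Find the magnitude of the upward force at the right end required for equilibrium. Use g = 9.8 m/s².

F ≈ 351 N

Take moments about the left end.
Beam weight: 14.8 × 9.8 = 145 N down at 1.015 m → arm 1.015 m, τ = 145 × 1.015 = 147.2 N·m clockwise.
Sandbag: 29.8 × 9.8 = 292 N down at 0.7 m → arm 1.33 m, τ = 292 × 1.33 = 388.4 N·m clockwise.
Toolbox: 6.52 × 9.8 = 63.9 N down at 1.655 m → arm 0.375 m, τ = 63.9 × 0.375 = 23.96 N·m clockwise.
Potted plant: 10.1 × 9.8 = 98.98 N down at 0.49 m → arm 1.54 m, τ = 98.98 × 1.54 = 152.4 N·m clockwise.
Net moment of the loads = 712 N·m clockwise.
The upward force F acts at the right end, arm 2.03 m, giving F × 2.03 counterclockwise.
Στ = 0 ⇒ F × 2.03 = 712 ⇒ F = 712 / 2.03 = 351 N.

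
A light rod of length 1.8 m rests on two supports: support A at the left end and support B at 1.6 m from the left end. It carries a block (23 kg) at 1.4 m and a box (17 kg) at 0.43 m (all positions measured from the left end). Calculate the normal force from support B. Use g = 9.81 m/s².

Sum moments about support A (its reaction then has zero moment arm).
Block: 23 × 9.81 = 225.6 N down at 1.4 m → arm 1.4 m, τ = 225.6 × 1.4 = 315.8 N·m clockwise.
Box: 17 × 9.81 = 166.8 N down at 0.43 m → arm 0.43 m, τ = 166.8 × 0.43 = 71.72 N·m clockwise.
Net load moment about support A = 387.5 N·m clockwise.
Reaction R at support B is upward at 1.6 m, arm 1.6 m → moment R × 1.6 counterclockwise.
For rotational equilibrium, R × 1.6 = 387.5, so R = 242 N.

R_B ≈ 242 N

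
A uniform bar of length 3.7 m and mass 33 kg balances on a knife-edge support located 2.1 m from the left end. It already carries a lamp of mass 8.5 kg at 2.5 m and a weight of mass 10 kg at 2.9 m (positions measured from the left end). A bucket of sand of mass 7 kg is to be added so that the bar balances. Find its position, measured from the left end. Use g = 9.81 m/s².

x ≈ 1.65 m from the left end

Taking torques about the knife-edge support (at 2.1 m from the left end):
Beam weight: 33 × 9.81 = 323.7 N down at 1.85 m → arm 0.25 m, τ = 323.7 × 0.25 = 80.92 N·m counterclockwise.
Lamp: 8.5 × 9.81 = 83.39 N down at 2.5 m → arm 0.4 m, τ = 83.39 × 0.4 = 33.36 N·m clockwise.
Weight: 10 × 9.81 = 98.1 N down at 2.9 m → arm 0.8 m, τ = 98.1 × 0.8 = 78.48 N·m clockwise.
Net moment of existing loads = 30.92 N·m clockwise.
The bucket of sand weighs 7 × 9.81 = 68.67 N and must supply an equal counterclockwise moment, so its lever arm about the knife-edge support is 30.92 / 68.67 = 0.45 m.
That puts it at 2.1 − 0.45 = 1.65 m from the left end.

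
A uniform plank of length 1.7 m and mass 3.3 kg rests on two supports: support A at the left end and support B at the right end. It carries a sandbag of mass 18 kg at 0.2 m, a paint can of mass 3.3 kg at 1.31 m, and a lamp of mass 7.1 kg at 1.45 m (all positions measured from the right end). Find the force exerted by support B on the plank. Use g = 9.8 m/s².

R_B ≈ 189 N

Sum moments about support A (its reaction then has zero moment arm).
Beam weight: 3.3 × 9.8 = 32.34 N down at 0.85 m → arm 0.85 m, τ = 32.34 × 0.85 = 27.49 N·m clockwise.
Sandbag: 18 × 9.8 = 176.4 N down at 0.2 m → arm 1.5 m, τ = 176.4 × 1.5 = 264.6 N·m clockwise.
Paint can: 3.3 × 9.8 = 32.34 N down at 1.31 m → arm 0.39 m, τ = 32.34 × 0.39 = 12.61 N·m clockwise.
Lamp: 7.1 × 9.8 = 69.58 N down at 1.45 m → arm 0.25 m, τ = 69.58 × 0.25 = 17.39 N·m clockwise.
Net load moment about support A = 322.1 N·m clockwise.
Reaction R at support B is upward at 0 m, arm 1.7 m → moment R × 1.7 counterclockwise.
Setting net torque to zero: R × 1.7 = 322.1 → R = 189 N.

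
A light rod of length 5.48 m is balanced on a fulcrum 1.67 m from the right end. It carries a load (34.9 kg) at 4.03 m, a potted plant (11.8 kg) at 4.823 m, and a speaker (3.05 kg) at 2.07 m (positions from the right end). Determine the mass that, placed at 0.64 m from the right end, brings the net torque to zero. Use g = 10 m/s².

Sum moments about the fulcrum (at 1.67 m from the right end) (the support reaction has zero arm there).
Load: 34.9 × 10 = 349 N down at 4.03 m → arm 2.36 m, τ = 349 × 2.36 = 823.6 N·m counterclockwise.
Potted plant: 11.8 × 10 = 118 N down at 4.823 m → arm 3.153 m, τ = 118 × 3.153 = 372.1 N·m counterclockwise.
Speaker: 3.05 × 10 = 30.5 N down at 2.07 m → arm 0.4 m, τ = 30.5 × 0.4 = 12.2 N·m counterclockwise.
Net moment of known loads = 1208 N·m counterclockwise.
An unknown mass m at 0.64 m has arm 1.03 m; its moment is m·g·1.03 clockwise.
Setting net torque to zero: m × 10 × 1.03 = 1208 → m = 1208 / (10 × 1.03) = 117 kg.

m ≈ 117 kg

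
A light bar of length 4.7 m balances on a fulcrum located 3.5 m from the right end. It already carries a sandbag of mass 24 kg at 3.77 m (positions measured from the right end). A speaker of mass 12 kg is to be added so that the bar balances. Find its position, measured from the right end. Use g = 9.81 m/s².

Take moments about the fulcrum (at 3.5 m from the right end).
Sandbag: 24 × 9.81 = 235.4 N down at 3.77 m → arm 0.27 m, τ = 235.4 × 0.27 = 63.56 N·m counterclockwise.
Net moment of existing loads = 63.56 N·m counterclockwise.
The speaker weighs 12 × 9.81 = 117.7 N and must supply an equal clockwise moment, so its lever arm about the fulcrum is 63.56 / 117.7 = 0.54 m.
That puts it at 3.5 − 0.54 = 2.96 m from the right end.

x ≈ 2.96 m from the right end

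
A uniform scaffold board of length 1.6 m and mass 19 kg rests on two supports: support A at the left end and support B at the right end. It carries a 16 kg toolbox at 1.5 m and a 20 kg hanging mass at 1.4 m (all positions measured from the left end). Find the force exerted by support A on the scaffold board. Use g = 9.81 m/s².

R_A ≈ 128 N

Sum moments about support B (its reaction then has zero moment arm).
Beam weight: 19 × 9.81 = 186.4 N down at 0.8 m → arm 0.8 m, τ = 186.4 × 0.8 = 149.1 N·m counterclockwise.
Toolbox: 16 × 9.81 = 157 N down at 1.5 m → arm 0.1 m, τ = 157 × 0.1 = 15.7 N·m counterclockwise.
Hanging mass: 20 × 9.81 = 196.2 N down at 1.4 m → arm 0.2 m, τ = 196.2 × 0.2 = 39.24 N·m counterclockwise.
Net load moment about support B = 204 N·m counterclockwise.
Reaction R at support A is upward at 0 m, arm 1.6 m → moment R × 1.6 clockwise.
For rotational equilibrium, R × 1.6 = 204, so R = 128 N.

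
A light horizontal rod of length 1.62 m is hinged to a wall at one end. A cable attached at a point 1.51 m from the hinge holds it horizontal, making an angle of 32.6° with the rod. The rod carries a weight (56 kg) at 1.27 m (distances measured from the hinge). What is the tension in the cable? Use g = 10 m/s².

T ≈ 874 N

Choose the hinge as the axis so the unknown hinge reaction has zero arm there.
Weight: 56 × 10 = 560 N down at 1.27 m → arm 1.27 m, τ = 560 × 1.27 = 711.2 N·m clockwise.
Total clockwise load moment = 711.2 N·m.
The cable tension T acts at 1.51 m; only its component perpendicular to the rod, T sinθ, produces torque. sin 32.6° = 0.5388.
For rotational equilibrium, T × 1.51 × 0.5388 = 711.2, so T = 711.2 / 0.8136 = 874 N.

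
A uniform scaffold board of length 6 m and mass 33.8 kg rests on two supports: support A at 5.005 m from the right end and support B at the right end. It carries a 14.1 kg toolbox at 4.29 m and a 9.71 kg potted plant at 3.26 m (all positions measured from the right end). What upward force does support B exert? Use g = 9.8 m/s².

R_B ≈ 186 N

Sum moments about support A (its reaction then has zero moment arm).
Beam weight: 33.8 × 9.8 = 331.2 N down at 3 m → arm 2.005 m, τ = 331.2 × 2.005 = 664.1 N·m clockwise.
Toolbox: 14.1 × 9.8 = 138.2 N down at 4.29 m → arm 0.715 m, τ = 138.2 × 0.715 = 98.81 N·m clockwise.
Potted plant: 9.71 × 9.8 = 95.16 N down at 3.26 m → arm 1.745 m, τ = 95.16 × 1.745 = 166.1 N·m clockwise.
Net load moment about support A = 929 N·m clockwise.
Reaction R at support B is upward at 0 m, arm 5.005 m → moment R × 5.005 counterclockwise.
Setting net torque to zero: R × 5.005 = 929 → R = 186 N.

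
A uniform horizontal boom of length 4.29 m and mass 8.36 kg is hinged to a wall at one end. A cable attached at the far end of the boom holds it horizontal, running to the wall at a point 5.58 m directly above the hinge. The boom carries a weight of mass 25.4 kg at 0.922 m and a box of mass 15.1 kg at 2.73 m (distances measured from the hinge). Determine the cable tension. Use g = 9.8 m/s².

Choose the hinge as the axis so the unknown hinge reaction has zero arm there.
Beam weight: 8.36 × 9.8 = 81.93 N down at 2.145 m → arm 2.145 m, τ = 81.93 × 2.145 = 175.7 N·m clockwise.
Weight: 25.4 × 9.8 = 248.9 N down at 0.922 m → arm 0.922 m, τ = 248.9 × 0.922 = 229.5 N·m clockwise.
Box: 15.1 × 9.8 = 148 N down at 2.73 m → arm 2.73 m, τ = 148 × 2.73 = 404 N·m clockwise.
Total clockwise load moment = 809.2 N·m.
The cable tension T acts at 4.29 m; only its component perpendicular to the boom, T sinθ, produces torque. sinθ = h/√(h²+d²) = 5.58/√(5.58²+4.29²) = 0.7928.
Balancing moments: T × 4.29 × 0.7928 = 809.2, giving T = 809.2 / 3.401 = 238 N.

T ≈ 238 N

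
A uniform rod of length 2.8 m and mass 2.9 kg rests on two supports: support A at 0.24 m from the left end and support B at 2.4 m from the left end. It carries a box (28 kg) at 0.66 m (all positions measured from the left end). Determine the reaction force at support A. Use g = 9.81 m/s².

Take moments about support B.
Beam weight: 2.9 × 9.81 = 28.45 N down at 1.4 m → arm 1 m, τ = 28.45 × 1 = 28.45 N·m counterclockwise.
Box: 28 × 9.81 = 274.7 N down at 0.66 m → arm 1.74 m, τ = 274.7 × 1.74 = 478 N·m counterclockwise.
Net load moment about support B = 506.4 N·m counterclockwise.
Reaction R at support A is upward at 0.24 m, arm 2.16 m → moment R × 2.16 clockwise.
Στ = 0 ⇒ R × 2.16 = 506.4 ⇒ R = 234 N.

R_A ≈ 234 N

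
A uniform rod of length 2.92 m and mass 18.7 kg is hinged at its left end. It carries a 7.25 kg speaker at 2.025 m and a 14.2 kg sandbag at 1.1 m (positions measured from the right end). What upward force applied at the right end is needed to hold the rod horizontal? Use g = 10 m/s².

Choose the left end as the axis so the unknown pivot reaction has zero arm there.
Beam weight: 18.7 × 10 = 187 N down at 1.46 m → arm 1.46 m, τ = 187 × 1.46 = 273 N·m clockwise.
Speaker: 7.25 × 10 = 72.5 N down at 2.025 m → arm 0.895 m, τ = 72.5 × 0.895 = 64.89 N·m clockwise.
Sandbag: 14.2 × 10 = 142 N down at 1.1 m → arm 1.82 m, τ = 142 × 1.82 = 258.4 N·m clockwise.
Net moment of the loads = 596.3 N·m clockwise.
The upward force F acts at the right end, arm 2.92 m, giving F × 2.92 counterclockwise.
For rotational equilibrium, F × 2.92 = 596.3, so F = 596.3 / 2.92 = 204 N.

F ≈ 204 N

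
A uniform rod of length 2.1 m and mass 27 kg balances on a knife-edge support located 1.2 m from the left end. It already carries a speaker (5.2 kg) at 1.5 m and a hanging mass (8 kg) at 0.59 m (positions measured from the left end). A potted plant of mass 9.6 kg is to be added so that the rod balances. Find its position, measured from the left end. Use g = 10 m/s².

Sum moments about the knife-edge support (at 1.2 m from the left end) (the support reaction has zero arm there).
Beam weight: 27 × 10 = 270 N down at 1.05 m → arm 0.15 m, τ = 270 × 0.15 = 40.5 N·m counterclockwise.
Speaker: 5.2 × 10 = 52 N down at 1.5 m → arm 0.3 m, τ = 52 × 0.3 = 15.6 N·m clockwise.
Hanging mass: 8 × 10 = 80 N down at 0.59 m → arm 0.61 m, τ = 80 × 0.61 = 48.8 N·m counterclockwise.
Net moment of existing loads = 73.7 N·m counterclockwise.
The potted plant weighs 9.6 × 10 = 96 N and must supply an equal clockwise moment, so its lever arm about the knife-edge support is 73.7 / 96 = 0.768 m.
That puts it at 1.2 + 0.768 = 1.97 m from the left end.

x ≈ 1.97 m from the left end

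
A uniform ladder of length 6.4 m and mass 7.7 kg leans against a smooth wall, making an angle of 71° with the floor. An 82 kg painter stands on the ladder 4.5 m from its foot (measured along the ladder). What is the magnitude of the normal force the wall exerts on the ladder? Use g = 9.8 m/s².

N_wall ≈ 208 N

Take moments about the foot of the ladder.
Ladder weight 7.7×9.8 = 75.46 N acts at 3.2 m along the ladder; its horizontal arm is 3.2·cos71° = 1.042 m → τ = 78.63 N·m clockwise.
Painter: 82×9.8 = 803.6 N at 4.5 m → arm 1.465 m → τ = 1177 N·m clockwise.
Wall normal N acts horizontally at the top; its moment arm is the height L sinθ = 6.4·sin71° = 6.051 m, counterclockwise.
Setting net torque to zero: N × 6.051 = 1256 → N = 208 N.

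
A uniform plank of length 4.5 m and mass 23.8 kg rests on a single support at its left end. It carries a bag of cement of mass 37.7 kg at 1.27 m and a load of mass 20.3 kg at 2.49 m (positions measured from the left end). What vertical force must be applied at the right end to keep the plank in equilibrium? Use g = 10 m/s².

About the left end:
Beam weight: 23.8 × 10 = 238 N down at 2.25 m → arm 2.25 m, τ = 238 × 2.25 = 535.5 N·m clockwise.
Bag of cement: 37.7 × 10 = 377 N down at 1.27 m → arm 1.27 m, τ = 377 × 1.27 = 478.8 N·m clockwise.
Load: 20.3 × 10 = 203 N down at 2.49 m → arm 2.49 m, τ = 203 × 2.49 = 505.5 N·m clockwise.
Net moment of the loads = 1520 N·m clockwise.
The upward force F acts at the right end, arm 4.5 m, giving F × 4.5 counterclockwise.
For rotational equilibrium, F × 4.5 = 1520, so F = 1520 / 4.5 = 338 N.

F ≈ 338 N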